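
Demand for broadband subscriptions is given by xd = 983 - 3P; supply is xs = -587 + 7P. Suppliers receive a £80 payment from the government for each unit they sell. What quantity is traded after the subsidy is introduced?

x' = 680

Pre-subsidy: 983 - 3P = -587 + 7P gives P* = 157, x* = 512.
With the subsidy, sellers receive Ps = Pb + 80 for each unit, where Pb is the price buyers pay.
Supply in terms of Pb becomes xs = -587 + 7(Pb + 80) = -27 + 7Pb. Setting this equal to demand: 983 - 3Pb = -27 + 7Pb, so Pb = 101.
Sellers receive Ps = 101 + 80 = 181; x' = 983 − 3·101 = 680.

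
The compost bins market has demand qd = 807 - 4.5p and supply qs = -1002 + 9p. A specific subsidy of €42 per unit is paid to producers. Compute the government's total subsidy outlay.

Pre-subsidy: 807 - 4.5p = -1002 + 9p gives p* = 134, q* = 204.
With the subsidy, sellers receive ps = pb + 42 for each unit, where pb is the price buyers pay.
Supply in terms of pb becomes qs = -1002 + 9(pb + 42) = -624 + 9pb. Setting this equal to demand: 807 - 4.5pb = -624 + 9pb, so pb = 106.
Sellers receive ps = 106 + 42 = 148; q' = 807 − 4.5·106 = 330.
Government outlay = subsidy × quantity = 42 × 330 = 13860.

Government cost = €13860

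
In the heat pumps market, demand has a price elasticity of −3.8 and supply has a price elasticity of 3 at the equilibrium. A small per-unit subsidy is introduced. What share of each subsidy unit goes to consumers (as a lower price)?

For a small subsidy around the equilibrium, the benefit split depends on the relative slopes, which at a point are proportional to the elasticities.
Buyer share = εs/(εs + |εd|) = 3/(3 + 3.8) = 15/34; seller share = |εd|/(εs + |εd|) = 19/34.

Consumer share = 15/34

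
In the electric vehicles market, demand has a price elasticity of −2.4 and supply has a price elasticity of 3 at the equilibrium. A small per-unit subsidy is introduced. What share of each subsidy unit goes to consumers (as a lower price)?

For a small subsidy around the equilibrium, the benefit split depends on the relative slopes, which at a point are proportional to the elasticities.
Buyer share = εs/(εs + |εd|) = 3/(3 + 2.4) = 5/9; seller share = |εd|/(εs + |εd|) = 4/9.

Consumer share = 5/9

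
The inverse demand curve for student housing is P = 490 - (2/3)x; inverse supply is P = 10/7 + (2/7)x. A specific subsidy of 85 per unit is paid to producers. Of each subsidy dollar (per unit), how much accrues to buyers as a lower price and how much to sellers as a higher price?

Buyers gain 59.5 per unit; sellers gain 25.5 per unit

Pre-subsidy: 490 - (2/3)x = 10/7 + (2/7)x gives x* = 513 and P* = 148.
With the subsidy, sellers receive Ps = Pb + 85 for each unit, where Pb is the price buyers pay.
On the curves, Pb = 490 - (2/3)x and Ps = 10/7 + (2/7)x; the wedge Ps − Pb = 85 gives 10/7 + (2/7)x − (490 - (2/3)x) = 85, so x' = 602.25.
Then Pb = 490 − (2/3)·602.25 = 88.5 and Ps = 10/7 + (2/7)·602.25 = 173.5.
Buyers' price falls by P* − Pb = 148 − 88.5 = 59.5; sellers' price rises by Ps − P* = 173.5 − 148 = 25.5.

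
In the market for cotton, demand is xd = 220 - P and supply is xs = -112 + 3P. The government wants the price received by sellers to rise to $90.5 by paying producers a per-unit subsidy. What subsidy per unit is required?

Required subsidy s = $30 per unit

At a seller price of 90.5, quantity supplied is -112 + 3·90.5 = 159.5.
Buyers absorb 159.5 only when they pay Pb with 220 − 1·Pb = 159.5, i.e. Pb = 60.5.
s = Ps − Pb = 90.5 − 60.5 = 30.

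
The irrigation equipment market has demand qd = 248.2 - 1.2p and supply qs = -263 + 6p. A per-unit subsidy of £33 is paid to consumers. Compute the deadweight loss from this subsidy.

Deadweight loss = £544.5

Pre-subsidy: 248.2 - 1.2p = -263 + 6p gives p* = 71, q* = 163.
With the rebate, buyers effectively pay pb = ps − 33, where ps is the price sellers receive.
Demand in terms of ps becomes qd = 248.2 − 1.2(ps − 33) = 287.8 - 1.2ps. Setting this equal to supply: 287.8 - 1.2ps = -263 + 6ps, so ps = 76.5.
Buyers pay pb = 76.5 − 33 = 43.5; q' = -263 + 6·76.5 = 196.
The subsidy expands output by 196 − 163 = 33 past the efficient level; on those units the gap between marginal cost and willingness to pay runs from 0 up to 33.
DWL = ½ × 33 × 33 = 544.5.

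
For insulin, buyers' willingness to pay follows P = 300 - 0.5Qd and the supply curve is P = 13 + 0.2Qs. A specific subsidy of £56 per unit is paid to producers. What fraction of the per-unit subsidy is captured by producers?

Producer share = 2/7

Pre-subsidy: 300 - 0.5Q = 13 + 0.2Q gives Q* = 410 and P* = 95.
With the subsidy, sellers receive Ps = Pb + 56 for each unit, where Pb is the price buyers pay.
On the curves, Pb = 300 - 0.5Q and Ps = 13 + 0.2Q; the wedge Ps − Pb = 56 gives 13 + 0.2Q − (300 - 0.5Q) = 56, so Q' = 490.
Then Pb = 300 − 0.5·490 = 55 and Ps = 13 + 0.2·490 = 111.
Buyers' price falls by P* − Pb = 95 − 55 = 40; sellers' price rises by Ps − P* = 111 − 95 = 16.
So producers capture 16/56 = 2/7 of each unit of subsidy.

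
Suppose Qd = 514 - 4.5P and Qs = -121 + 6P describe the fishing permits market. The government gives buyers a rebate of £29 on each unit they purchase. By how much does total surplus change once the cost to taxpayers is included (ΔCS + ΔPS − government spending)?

Net change in total surplus = -7569/7

Pre-subsidy: 514 - 4.5P = -121 + 6P gives P* = 1270/21, Q* = 1693/7.
With the rebate, buyers effectively pay Pb = Ps − 29, where Ps is the price sellers receive.
Demand in terms of Ps becomes Qd = 514 − 4.5(Ps − 29) = 644.5 - 4.5Ps. Setting this equal to supply: 644.5 - 4.5Ps = -121 + 6Ps, so Ps = 1531/21.
Buyers pay Pb = 1531/21 − 29 = 922/21; Q' = -121 + 6·(1531/21) = 2215/7.
ΔCS = ½(1693/7 + 2215/7)(1270/21 − 922/21) = 226664/49; ΔPS = ½(1693/7 + 2215/7)(1531/21 − 1270/21) = 169998/49.
Government spending = 29 × 2215/7 = 64235/7.
Net change = 226664/49 + 169998/49 − 64235/7 = -7569/7. The loss equals the DWL triangle ½·29·522/7.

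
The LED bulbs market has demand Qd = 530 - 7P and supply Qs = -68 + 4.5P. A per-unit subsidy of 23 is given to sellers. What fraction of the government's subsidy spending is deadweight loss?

Pre-subsidy: 530 - 7P = -68 + 4.5P gives P* = 52, Q* = 166.
With the subsidy, sellers receive Ps = Pb + 23 for each unit, where Pb is the price buyers pay.
Supply in terms of Pb becomes Qs = -68 + 4.5(Pb + 23) = 35.5 + 4.5Pb. Setting this equal to demand: 530 - 7Pb = 35.5 + 4.5Pb, so Pb = 43.
Sellers receive Ps = 43 + 23 = 66; Q' = 530 − 7·43 = 229.
ΔCS = ½(166 + 229)(52 − 43) = 1777.5; ΔPS = ½(166 + 229)(66 − 52) = 2765.
Government spending = 23 × 229 = 5267.
DWL = ½ × 23 × (229 − 166) = 724.5; fraction = 724.5 / 5267 = 63/458.

DWL / government spending = 63/458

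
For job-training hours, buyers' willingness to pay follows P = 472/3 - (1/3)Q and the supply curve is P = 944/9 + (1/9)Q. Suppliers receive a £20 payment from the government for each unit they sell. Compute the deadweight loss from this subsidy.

Pre-subsidy: 472/3 - (1/3)Q = 944/9 + (1/9)Q gives Q* = 118 and P* = 118.
With the subsidy, sellers receive Ps = Pb + 20 for each unit, where Pb is the price buyers pay.
On the curves, Pb = 472/3 - (1/3)Q and Ps = 944/9 + (1/9)Q; the wedge Ps − Pb = 20 gives 944/9 + (1/9)Q − (472/3 - (1/3)Q) = 20, so Q' = 163.
Then Pb = 472/3 − (1/3)·163 = 103 and Ps = 944/9 + (1/9)·163 = 123.
The subsidy expands output by 163 − 118 = 45 past the efficient level; on those units the gap between marginal cost and willingness to pay runs from 0 up to 20.
DWL = ½ × 20 × 45 = 450.

Deadweight loss = £450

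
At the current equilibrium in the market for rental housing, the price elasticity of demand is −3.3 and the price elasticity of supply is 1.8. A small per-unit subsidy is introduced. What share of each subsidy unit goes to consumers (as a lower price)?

For a small subsidy around the equilibrium, the benefit split depends on the relative slopes, which at a point are proportional to the elasticities.
Buyer share = εs/(εs + |εd|) = 1.8/(1.8 + 3.3) = 6/17; seller share = |εd|/(εs + |εd|) = 11/17.

Consumer share = 6/17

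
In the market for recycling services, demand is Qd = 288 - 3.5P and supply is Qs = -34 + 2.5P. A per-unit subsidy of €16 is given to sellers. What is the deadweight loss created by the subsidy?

Pre-subsidy: 288 - 3.5P = -34 + 2.5P gives P* = 161/3, Q* = 601/6.
With the subsidy, sellers receive Ps = Pb + 16 for each unit, where Pb is the price buyers pay.
Supply in terms of Pb becomes Qs = -34 + 2.5(Pb + 16) = 6 + 2.5Pb. Setting this equal to demand: 288 - 3.5Pb = 6 + 2.5Pb, so Pb = 47.
Sellers receive Ps = 47 + 16 = 63; Q' = 288 − 3.5·47 = 123.5.
The subsidy expands output by 123.5 − 601/6 = 70/3 past the efficient level; on those units the gap between marginal cost and willingness to pay runs from 0 up to 16.
DWL = ½ × 16 × 70/3 = 560/3.

Deadweight loss = 560/3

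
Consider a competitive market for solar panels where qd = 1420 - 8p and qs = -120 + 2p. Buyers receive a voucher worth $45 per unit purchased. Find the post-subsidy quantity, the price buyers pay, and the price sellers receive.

q' = 260; buyers pay $145; sellers receive $190

Pre-subsidy: 1420 - 8p = -120 + 2p gives p* = 154, q* = 188.
With the rebate, buyers effectively pay pb = ps − 45, where ps is the price sellers receive.
Demand in terms of ps becomes qd = 1420 − 8(ps − 45) = 1780 - 8ps. Setting this equal to supply: 1780 - 8ps = -120 + 2ps, so ps = 190.
Buyers pay pb = 190 − 45 = 145; q' = -120 + 2·190 = 260.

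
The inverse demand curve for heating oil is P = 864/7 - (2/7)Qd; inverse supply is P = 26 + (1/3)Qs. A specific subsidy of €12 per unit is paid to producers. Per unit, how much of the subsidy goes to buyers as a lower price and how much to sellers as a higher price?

Pre-subsidy: 864/7 - (2/7)Q = 26 + (1/3)Q gives Q* = 2046/13 and P* = 1020/13.
With the subsidy, sellers receive Ps = Pb + 12 for each unit, where Pb is the price buyers pay.
On the curves, Pb = 864/7 - (2/7)Q and Ps = 26 + (1/3)Q; the wedge Ps − Pb = 12 gives 26 + (1/3)Q − (864/7 - (2/7)Q) = 12, so Q' = 2298/13.
Then Pb = 864/7 − (2/7)·(2298/13) = 948/13 and Ps = 26 + (1/3)·(2298/13) = 1104/13.
Buyers' price falls by P* − Pb = 1020/13 − 948/13 = 72/13; sellers' price rises by Ps − P* = 1104/13 − 1020/13 = 84/13.

Buyers gain 72/13 per unit; sellers gain 84/13 per unit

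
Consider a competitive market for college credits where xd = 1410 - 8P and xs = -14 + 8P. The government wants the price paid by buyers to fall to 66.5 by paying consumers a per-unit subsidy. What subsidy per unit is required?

Required subsidy s = 45 per unit

At a buyer price of 66.5, quantity demanded is 1410 − 8·66.5 = 878.
Sellers supply 878 only when they receive Ps with -14 + 8·Ps = 878, i.e. Ps = 111.5.
s = Ps − Pb = 111.5 − 66.5 = 45.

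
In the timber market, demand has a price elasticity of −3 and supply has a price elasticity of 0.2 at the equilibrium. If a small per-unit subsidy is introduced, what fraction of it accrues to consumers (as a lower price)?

For a small subsidy around the equilibrium, the benefit split depends on the relative slopes, which at a point are proportional to the elasticities.
Buyer share = εs/(εs + |εd|) = 0.2/(0.2 + 3) = 0.0625; seller share = |εd|/(εs + |εd|) = 0.9375.

Consumer share = 0.0625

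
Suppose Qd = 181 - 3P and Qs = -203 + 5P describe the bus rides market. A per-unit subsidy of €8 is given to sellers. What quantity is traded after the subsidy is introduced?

Pre-subsidy: 181 - 3P = -203 + 5P gives P* = 48, Q* = 37.
With the subsidy, sellers receive Ps = Pb + 8 for each unit, where Pb is the price buyers pay.
Supply in terms of Pb becomes Qs = -203 + 5(Pb + 8) = -163 + 5Pb. Setting this equal to demand: 181 - 3Pb = -163 + 5Pb, so Pb = 43.
Sellers receive Ps = 43 + 8 = 51; Q' = 181 − 3·43 = 52.

Q' = 52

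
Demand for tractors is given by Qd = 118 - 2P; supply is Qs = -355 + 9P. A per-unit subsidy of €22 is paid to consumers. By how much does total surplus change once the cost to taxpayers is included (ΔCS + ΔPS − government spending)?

Pre-subsidy: 118 - 2P = -355 + 9P gives P* = 43, Q* = 32.
With the rebate, buyers effectively pay Pb = Ps − 22, where Ps is the price sellers receive.
Demand in terms of Ps becomes Qd = 118 − 2(Ps − 22) = 162 - 2Ps. Setting this equal to supply: 162 - 2Ps = -355 + 9Ps, so Ps = 47.
Buyers pay Pb = 47 − 22 = 25; Q' = -355 + 9·47 = 68.
ΔCS = ½(32 + 68)(43 − 25) = 900; ΔPS = ½(32 + 68)(47 − 43) = 200.
Government spending = 22 × 68 = 1496.
Net change = 900 + 200 − 1496 = -396. The loss equals the DWL triangle ½·22·36.

Net change in total surplus = -€396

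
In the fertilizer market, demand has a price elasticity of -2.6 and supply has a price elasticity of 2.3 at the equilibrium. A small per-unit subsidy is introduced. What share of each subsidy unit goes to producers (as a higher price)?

Producer share = 26/49

For a small subsidy around the equilibrium, the benefit split depends on the relative slopes, which at a point are proportional to the elasticities.
Buyer share = εs/(εs + |εd|) = 2.3/(2.3 + 2.6) = 23/49; seller share = |εd|/(εs + |εd|) = 26/49.
So producers capture 26/49 of the subsidy.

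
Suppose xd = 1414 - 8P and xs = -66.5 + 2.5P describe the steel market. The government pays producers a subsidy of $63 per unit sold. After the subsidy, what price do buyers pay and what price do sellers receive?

Pre-subsidy: 1414 - 8P = -66.5 + 2.5P gives P* = 141, x* = 286.
With the subsidy, sellers receive Ps = Pb + 63 for each unit, where Pb is the price buyers pay.
Supply in terms of Pb becomes xs = -66.5 + 2.5(Pb + 63) = 91 + 2.5Pb. Setting this equal to demand: 1414 - 8Pb = 91 + 2.5Pb, so Pb = 126.
Sellers receive Ps = 126 + 63 = 189; x' = 1414 − 8·126 = 406.

Buyers pay $126; sellers receive $189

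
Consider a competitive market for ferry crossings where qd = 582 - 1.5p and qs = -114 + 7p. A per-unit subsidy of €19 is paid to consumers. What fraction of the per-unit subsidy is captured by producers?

Pre-subsidy: 582 - 1.5p = -114 + 7p gives p* = 1392/17, q* = 7806/17.
With the rebate, buyers effectively pay pb = ps − 19, where ps is the price sellers receive.
Demand in terms of ps becomes qd = 582 − 1.5(ps − 19) = 610.5 - 1.5ps. Setting this equal to supply: 610.5 - 1.5ps = -114 + 7ps, so ps = 1449/17.
Buyers pay pb = 1449/17 − 19 = 1126/17; q' = -114 + 7·(1449/17) = 8205/17.
Buyers' price falls by p* − pb = 1392/17 − 1126/17 = 266/17; sellers' price rises by ps − p* = 1449/17 − 1392/17 = 57/17.
So producers capture (57/17)/19 = 3/17 of each unit of subsidy.

Producer share = 3/17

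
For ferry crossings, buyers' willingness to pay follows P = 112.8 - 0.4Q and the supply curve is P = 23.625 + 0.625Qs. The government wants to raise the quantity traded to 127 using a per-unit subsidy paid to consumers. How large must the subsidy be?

Required subsidy s = 41 per unit

At Q = 127, from the demand curve buyers pay Pb = 112.8 − 0.4·127 = 62; from the supply curve sellers need Ps = 23.625 + 0.625·127 = 103.
The subsidy must fill the gap: s = Ps − Pb = 103 − 62 = 41.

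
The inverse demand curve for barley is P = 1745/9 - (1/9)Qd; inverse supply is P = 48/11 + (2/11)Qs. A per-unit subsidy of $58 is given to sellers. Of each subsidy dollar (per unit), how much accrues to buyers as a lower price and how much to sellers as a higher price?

Pre-subsidy: 1745/9 - (1/9)Q = 48/11 + (2/11)Q gives Q* = 647 and P* = 122.
With the subsidy, sellers receive Ps = Pb + 58 for each unit, where Pb is the price buyers pay.
On the curves, Pb = 1745/9 - (1/9)Q and Ps = 48/11 + (2/11)Q; the wedge Ps − Pb = 58 gives 48/11 + (2/11)Q − (1745/9 - (1/9)Q) = 58, so Q' = 845.
Then Pb = 1745/9 − (1/9)·845 = 100 and Ps = 48/11 + (2/11)·845 = 158.
Buyers' price falls by P* − Pb = 122 − 100 = 22; sellers' price rises by Ps − P* = 158 − 122 = 36.

Buyers gain $22 per unit; sellers gain $36 per unit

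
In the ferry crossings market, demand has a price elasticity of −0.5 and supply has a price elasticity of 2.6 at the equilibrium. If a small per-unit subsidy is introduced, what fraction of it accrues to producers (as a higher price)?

Producer share = 5/31

For a small subsidy around the equilibrium, the benefit split depends on the relative slopes, which at a point are proportional to the elasticities.
Buyer share = εs/(εs + |εd|) = 2.6/(2.6 + 0.5) = 26/31; seller share = |εd|/(εs + |εd|) = 5/31.
So producers capture 5/31 of the subsidy.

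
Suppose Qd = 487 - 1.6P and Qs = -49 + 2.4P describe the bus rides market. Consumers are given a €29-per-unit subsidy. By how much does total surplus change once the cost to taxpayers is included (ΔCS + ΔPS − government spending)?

Pre-subsidy: 487 - 1.6P = -49 + 2.4P gives P* = 134, Q* = 272.6.
With the rebate, buyers effectively pay Pb = Ps − 29, where Ps is the price sellers receive.
Demand in terms of Ps becomes Qd = 487 − 1.6(Ps − 29) = 533.4 - 1.6Ps. Setting this equal to supply: 533.4 - 1.6Ps = -49 + 2.4Ps, so Ps = 145.6.
Buyers pay Pb = 145.6 − 29 = 116.6; Q' = -49 + 2.4·145.6 = 300.44.
ΔCS = ½(272.6 + 300.44)(134 − 116.6) = 4985.448; ΔPS = ½(272.6 + 300.44)(145.6 − 134) = 3323.632.
Government spending = 29 × 300.44 = 8712.76.
Net change = 4985.448 + 3323.632 − 8712.76 = -403.68. The loss equals the DWL triangle ½·29·27.84.

Net change in total surplus = -€403.68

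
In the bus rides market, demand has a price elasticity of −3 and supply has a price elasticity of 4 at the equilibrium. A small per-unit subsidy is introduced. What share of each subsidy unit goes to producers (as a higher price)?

Producer share = 3/7

For a small subsidy around the equilibrium, the benefit split depends on the relative slopes, which at a point are proportional to the elasticities.
Buyer share = εs/(εs + |εd|) = 4/(4 + 3) = 4/7; seller share = |εd|/(εs + |εd|) = 3/7.
So producers capture 3/7 of the subsidy.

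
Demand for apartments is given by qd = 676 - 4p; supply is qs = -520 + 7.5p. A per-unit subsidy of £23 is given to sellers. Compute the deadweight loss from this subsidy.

Pre-subsidy: 676 - 4p = -520 + 7.5p gives p* = 104, q* = 260.
With the subsidy, sellers receive ps = pb + 23 for each unit, where pb is the price buyers pay.
Supply in terms of pb becomes qs = -520 + 7.5(pb + 23) = -347.5 + 7.5pb. Setting this equal to demand: 676 - 4pb = -347.5 + 7.5pb, so pb = 89.
Sellers receive ps = 89 + 23 = 112; q' = 676 − 4·89 = 320.
The subsidy expands output by 320 − 260 = 60 past the efficient level; on those units the gap between marginal cost and willingness to pay runs from 0 up to 23.
DWL = ½ × 23 × 60 = 690.

Deadweight loss = £690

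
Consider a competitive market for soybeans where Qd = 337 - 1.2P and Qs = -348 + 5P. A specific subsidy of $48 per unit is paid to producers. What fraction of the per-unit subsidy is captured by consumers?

Consumer share = 25/31

Pre-subsidy: 337 - 1.2P = -348 + 5P gives P* = 3425/31, Q* = 6337/31.
With the subsidy, sellers receive Ps = Pb + 48 for each unit, where Pb is the price buyers pay.
Supply in terms of Pb becomes Qs = -348 + 5(Pb + 48) = -108 + 5Pb. Setting this equal to demand: 337 - 1.2Pb = -108 + 5Pb, so Pb = 2225/31.
Sellers receive Ps = 2225/31 + 48 = 3713/31; Q' = 337 − 1.2·(2225/31) = 7777/31.
Buyers' price falls by P* − Pb = 3425/31 − 2225/31 = 1200/31; sellers' price rises by Ps − P* = 3713/31 − 3425/31 = 288/31.
So consumers capture (1200/31)/48 = 25/31 of each unit of subsidy.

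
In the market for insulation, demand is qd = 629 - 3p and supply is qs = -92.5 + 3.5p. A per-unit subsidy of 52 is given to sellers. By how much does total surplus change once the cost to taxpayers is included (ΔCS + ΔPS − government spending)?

Net change in total surplus = -2184

Pre-subsidy: 629 - 3p = -92.5 + 3.5p gives p* = 111, q* = 296.
With the subsidy, sellers receive ps = pb + 52 for each unit, where pb is the price buyers pay.
Supply in terms of pb becomes qs = -92.5 + 3.5(pb + 52) = 89.5 + 3.5pb. Setting this equal to demand: 629 - 3pb = 89.5 + 3.5pb, so pb = 83.
Sellers receive ps = 83 + 52 = 135; q' = 629 − 3·83 = 380.
ΔCS = ½(296 + 380)(111 − 83) = 9464; ΔPS = ½(296 + 380)(135 − 111) = 8112.
Government spending = 52 × 380 = 19760.
Net change = 9464 + 8112 − 19760 = -2184. The loss equals the DWL triangle ½·52·84.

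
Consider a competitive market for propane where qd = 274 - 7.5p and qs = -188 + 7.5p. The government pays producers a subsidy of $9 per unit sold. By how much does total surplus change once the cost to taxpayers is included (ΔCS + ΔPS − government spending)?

Pre-subsidy: 274 - 7.5p = -188 + 7.5p gives p* = 30.8, q* = 43.
With the subsidy, sellers receive ps = pb + 9 for each unit, where pb is the price buyers pay.
Supply in terms of pb becomes qs = -188 + 7.5(pb + 9) = -120.5 + 7.5pb. Setting this equal to demand: 274 - 7.5pb = -120.5 + 7.5pb, so pb = 26.3.
Sellers receive ps = 26.3 + 9 = 35.3; q' = 274 − 7.5·26.3 = 76.75.
ΔCS = ½(43 + 76.75)(30.8 − 26.3) = 269.4375; ΔPS = ½(43 + 76.75)(35.3 − 30.8) = 269.4375.
Government spending = 9 × 76.75 = 690.75.
Net change = 269.4375 + 269.4375 − 690.75 = -151.875. The loss equals the DWL triangle ½·9·33.75.

Net change in total surplus = -$151.875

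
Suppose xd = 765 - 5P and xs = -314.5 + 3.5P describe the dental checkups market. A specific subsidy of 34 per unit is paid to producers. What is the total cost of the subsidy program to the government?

Pre-subsidy: 765 - 5P = -314.5 + 3.5P gives P* = 127, x* = 130.
With the subsidy, sellers receive Ps = Pb + 34 for each unit, where Pb is the price buyers pay.
Supply in terms of Pb becomes xs = -314.5 + 3.5(Pb + 34) = -195.5 + 3.5Pb. Setting this equal to demand: 765 - 5Pb = -195.5 + 3.5Pb, so Pb = 113.
Sellers receive Ps = 113 + 34 = 147; x' = 765 − 5·113 = 200.
Government outlay = subsidy × quantity = 34 × 200 = 6800.

Government cost = 6800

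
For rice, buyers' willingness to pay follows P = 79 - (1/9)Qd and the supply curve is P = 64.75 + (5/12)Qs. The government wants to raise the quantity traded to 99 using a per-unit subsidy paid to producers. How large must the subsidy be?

At Q = 99, from the demand curve buyers pay Pb = 79 − (1/9)·99 = 68; from the supply curve sellers need Ps = 64.75 + (5/12)·99 = 106.
The subsidy must fill the gap: s = Ps − Pb = 106 − 68 = 38.

Required subsidy s = 38 per unit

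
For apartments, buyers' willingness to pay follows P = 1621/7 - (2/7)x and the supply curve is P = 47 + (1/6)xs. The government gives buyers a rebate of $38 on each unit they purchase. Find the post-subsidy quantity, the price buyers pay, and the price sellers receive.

Pre-subsidy: 1621/7 - (2/7)x = 47 + (1/6)x gives x* = 408 and P* = 115.
With the rebate, buyers effectively pay Pb = Ps − 38, where Ps is the price sellers receive.
On the curves, Pb = 1621/7 - (2/7)x and Ps = 47 + (1/6)x; the wedge Ps − Pb = 38 gives 47 + (1/6)x − (1621/7 - (2/7)x) = 38, so x' = 492.
Then Pb = 1621/7 − (2/7)·492 = 91 and Ps = 47 + (1/6)·492 = 129.

x' = 492; buyers pay $91; sellers receive $129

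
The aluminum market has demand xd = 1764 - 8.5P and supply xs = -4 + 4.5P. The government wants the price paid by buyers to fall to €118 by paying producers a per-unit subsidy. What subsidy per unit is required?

At a buyer price of 118, quantity demanded is 1764 − 8.5·118 = 761.
Sellers supply 761 only when they receive Ps with -4 + 4.5·Ps = 761, i.e. Ps = 170.
s = Ps − Pb = 170 − 118 = 52.

Required subsidy s = €52 per unit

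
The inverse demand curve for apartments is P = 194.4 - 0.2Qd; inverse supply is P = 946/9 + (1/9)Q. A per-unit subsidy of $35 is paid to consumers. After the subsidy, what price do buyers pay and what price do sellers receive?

Buyers pay $114.5; sellers receive $149.5

Pre-subsidy: 194.4 - 0.2Q = 946/9 + (1/9)Q gives Q* = 287 and P* = 137.
With the rebate, buyers effectively pay Pb = Ps − 35, where Ps is the price sellers receive.
On the curves, Pb = 194.4 - 0.2Q and Ps = 946/9 + (1/9)Q; the wedge Ps − Pb = 35 gives 946/9 + (1/9)Q − (194.4 - 0.2Q) = 35, so Q' = 399.5.
Then Pb = 194.4 − 0.2·399.5 = 114.5 and Ps = 946/9 + (1/9)·399.5 = 149.5.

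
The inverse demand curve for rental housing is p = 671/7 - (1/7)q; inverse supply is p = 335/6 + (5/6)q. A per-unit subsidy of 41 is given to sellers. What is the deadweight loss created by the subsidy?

Deadweight loss = 861

Pre-subsidy: 671/7 - (1/7)q = 335/6 + (5/6)q gives q* = 41 and p* = 90.
With the subsidy, sellers receive ps = pb + 41 for each unit, where pb is the price buyers pay.
On the curves, pb = 671/7 - (1/7)q and ps = 335/6 + (5/6)q; the wedge ps − pb = 41 gives 335/6 + (5/6)q − (671/7 - (1/7)q) = 41, so q' = 83.
Then pb = 671/7 − (1/7)·83 = 84 and ps = 335/6 + (5/6)·83 = 125.
The subsidy expands output by 83 − 41 = 42 past the efficient level; on those units the gap between marginal cost and willingness to pay runs from 0 up to 41.
DWL = ½ × 41 × 42 = 861.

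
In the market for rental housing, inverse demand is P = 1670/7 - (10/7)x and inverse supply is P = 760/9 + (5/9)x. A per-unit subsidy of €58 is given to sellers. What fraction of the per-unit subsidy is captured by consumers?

Pre-subsidy: 1670/7 - (10/7)x = 760/9 + (5/9)x gives x* = 77.68 and P* = 127.6.
With the subsidy, sellers receive Ps = Pb + 58 for each unit, where Pb is the price buyers pay.
On the curves, Pb = 1670/7 - (10/7)x and Ps = 760/9 + (5/9)x; the wedge Ps − Pb = 58 gives 760/9 + (5/9)x − (1670/7 - (10/7)x) = 58, so x' = 106.912.
Then Pb = 1670/7 − (10/7)·106.912 = 85.84 and Ps = 760/9 + (5/9)·106.912 = 143.84.
Buyers' price falls by P* − Pb = 127.6 − 85.84 = 41.76; sellers' price rises by Ps − P* = 143.84 − 127.6 = 16.24.
So consumers capture 41.76/58 = 0.72 of each unit of subsidy.

Consumer share = 0.72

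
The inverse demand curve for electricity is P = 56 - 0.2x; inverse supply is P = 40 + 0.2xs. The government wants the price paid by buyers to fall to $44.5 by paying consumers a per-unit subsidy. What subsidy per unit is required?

Required subsidy s = $7 per unit

At a buyer price of 44.5, quantity demanded is 280 − 5·44.5 = 57.5.
Sellers supply 57.5 only when they receive Ps = 40 + 0.2·57.5 = 51.5.
s = Ps − Pb = 51.5 − 44.5 = 7.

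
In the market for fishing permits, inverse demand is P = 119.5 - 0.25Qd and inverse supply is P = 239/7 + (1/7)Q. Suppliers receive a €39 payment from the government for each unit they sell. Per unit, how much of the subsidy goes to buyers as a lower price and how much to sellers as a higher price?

Buyers gain 273/11 per unit; sellers gain 156/11 per unit

Pre-subsidy: 119.5 - 0.25Q = 239/7 + (1/7)Q gives Q* = 2390/11 and P* = 717/11.
With the subsidy, sellers receive Ps = Pb + 39 for each unit, where Pb is the price buyers pay.
On the curves, Pb = 119.5 - 0.25Q and Ps = 239/7 + (1/7)Q; the wedge Ps − Pb = 39 gives 239/7 + (1/7)Q − (119.5 - 0.25Q) = 39, so Q' = 3482/11.
Then Pb = 119.5 − 0.25·(3482/11) = 444/11 and Ps = 239/7 + (1/7)·(3482/11) = 873/11.
Buyers' price falls by P* − Pb = 717/11 − 444/11 = 273/11; sellers' price rises by Ps − P* = 873/11 − 717/11 = 156/11.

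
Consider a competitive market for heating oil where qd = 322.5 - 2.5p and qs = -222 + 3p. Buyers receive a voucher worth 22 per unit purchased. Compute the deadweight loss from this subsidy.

Pre-subsidy: 322.5 - 2.5p = -222 + 3p gives p* = 99, q* = 75.
With the rebate, buyers effectively pay pb = ps − 22, where ps is the price sellers receive.
Demand in terms of ps becomes qd = 322.5 − 2.5(ps − 22) = 377.5 - 2.5ps. Setting this equal to supply: 377.5 - 2.5ps = -222 + 3ps, so ps = 109.
Buyers pay pb = 109 − 22 = 87; q' = -222 + 3·109 = 105.
The subsidy expands output by 105 − 75 = 30 past the efficient level; on those units the gap between marginal cost and willingness to pay runs from 0 up to 22.
DWL = ½ × 22 × 30 = 330.

Deadweight loss = 330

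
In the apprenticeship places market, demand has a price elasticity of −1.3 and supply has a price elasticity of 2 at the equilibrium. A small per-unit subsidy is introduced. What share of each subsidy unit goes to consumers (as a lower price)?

For a small subsidy around the equilibrium, the benefit split depends on the relative slopes, which at a point are proportional to the elasticities.
Buyer share = εs/(εs + |εd|) = 2/(2 + 1.3) = 20/33; seller share = |εd|/(εs + |εd|) = 13/33.

Consumer share = 20/33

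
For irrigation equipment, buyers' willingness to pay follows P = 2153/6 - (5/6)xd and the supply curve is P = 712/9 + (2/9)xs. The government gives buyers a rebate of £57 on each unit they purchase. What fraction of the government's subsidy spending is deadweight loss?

Pre-subsidy: 2153/6 - (5/6)x = 712/9 + (2/9)x gives x* = 265 and P* = 138.
With the rebate, buyers effectively pay Pb = Ps − 57, where Ps is the price sellers receive.
On the curves, Pb = 2153/6 - (5/6)x and Ps = 712/9 + (2/9)x; the wedge Ps − Pb = 57 gives 712/9 + (2/9)x − (2153/6 - (5/6)x) = 57, so x' = 319.
Then Pb = 2153/6 − (5/6)·319 = 93 and Ps = 712/9 + (2/9)·319 = 150.
ΔCS = ½(265 + 319)(138 − 93) = 13140; ΔPS = ½(265 + 319)(150 − 138) = 3504.
Government spending = 57 × 319 = 18183.
DWL = ½ × 57 × (319 − 265) = 1539; fraction = 1539 / 18183 = 27/319.

DWL / government spending = 27/319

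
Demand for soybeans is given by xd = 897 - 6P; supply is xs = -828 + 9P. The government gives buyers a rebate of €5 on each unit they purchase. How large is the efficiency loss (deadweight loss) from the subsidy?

Deadweight loss = €45

Pre-subsidy: 897 - 6P = -828 + 9P gives P* = 115, x* = 207.
With the rebate, buyers effectively pay Pb = Ps − 5, where Ps is the price sellers receive.
Demand in terms of Ps becomes xd = 897 − 6(Ps − 5) = 927 - 6Ps. Setting this equal to supply: 927 - 6Ps = -828 + 9Ps, so Ps = 117.
Buyers pay Pb = 117 − 5 = 112; x' = -828 + 9·117 = 225.
The subsidy expands output by 225 − 207 = 18 past the efficient level; on those units the gap between marginal cost and willingness to pay runs from 0 up to 5.
DWL = ½ × 5 × 18 = 45.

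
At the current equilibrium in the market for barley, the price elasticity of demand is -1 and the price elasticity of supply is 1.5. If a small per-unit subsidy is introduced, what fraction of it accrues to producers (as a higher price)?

For a small subsidy around the equilibrium, the benefit split depends on the relative slopes, which at a point are proportional to the elasticities.
Buyer share = εs/(εs + |εd|) = 1.5/(1.5 + 1) = 0.6; seller share = |εd|/(εs + |εd|) = 0.4.
So producers capture 0.4 of the subsidy.

Producer share = 0.4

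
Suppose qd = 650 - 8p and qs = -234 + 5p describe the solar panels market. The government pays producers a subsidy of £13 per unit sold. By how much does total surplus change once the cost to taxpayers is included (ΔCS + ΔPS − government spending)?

Net change in total surplus = -£260

Pre-subsidy: 650 - 8p = -234 + 5p gives p* = 68, q* = 106.
With the subsidy, sellers receive ps = pb + 13 for each unit, where pb is the price buyers pay.
Supply in terms of pb becomes qs = -234 + 5(pb + 13) = -169 + 5pb. Setting this equal to demand: 650 - 8pb = -169 + 5pb, so pb = 63.
Sellers receive ps = 63 + 13 = 76; q' = 650 − 8·63 = 146.
ΔCS = ½(106 + 146)(68 − 63) = 630; ΔPS = ½(106 + 146)(76 − 68) = 1008.
Government spending = 13 × 146 = 1898.
Net change = 630 + 1008 − 1898 = -260. The loss equals the DWL triangle ½·13·40.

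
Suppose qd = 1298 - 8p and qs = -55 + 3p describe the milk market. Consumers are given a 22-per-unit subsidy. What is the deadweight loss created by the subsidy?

Pre-subsidy: 1298 - 8p = -55 + 3p gives p* = 123, q* = 314.
With the rebate, buyers effectively pay pb = ps − 22, where ps is the price sellers receive.
Demand in terms of ps becomes qd = 1298 − 8(ps − 22) = 1474 - 8ps. Setting this equal to supply: 1474 - 8ps = -55 + 3ps, so ps = 139.
Buyers pay pb = 139 − 22 = 117; q' = -55 + 3·139 = 362.
The subsidy expands output by 362 − 314 = 48 past the efficient level; on those units the gap between marginal cost and willingness to pay runs from 0 up to 22.
DWL = ½ × 22 × 48 = 528.

Deadweight loss = 528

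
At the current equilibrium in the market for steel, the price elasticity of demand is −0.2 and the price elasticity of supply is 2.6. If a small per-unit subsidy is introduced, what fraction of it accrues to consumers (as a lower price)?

For a small subsidy around the equilibrium, the benefit split depends on the relative slopes, which at a point are proportional to the elasticities.
Buyer share = εs/(εs + |εd|) = 2.6/(2.6 + 0.2) = 13/14; seller share = |εd|/(εs + |εd|) = 1/14.

Consumer share = 13/14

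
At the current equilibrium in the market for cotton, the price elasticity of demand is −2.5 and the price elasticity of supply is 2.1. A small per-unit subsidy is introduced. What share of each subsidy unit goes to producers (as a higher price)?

Producer share = 25/46

For a small subsidy around the equilibrium, the benefit split depends on the relative slopes, which at a point are proportional to the elasticities.
Buyer share = εs/(εs + |εd|) = 2.1/(2.1 + 2.5) = 21/46; seller share = |εd|/(εs + |εd|) = 25/46.
So producers capture 25/46 of the subsidy.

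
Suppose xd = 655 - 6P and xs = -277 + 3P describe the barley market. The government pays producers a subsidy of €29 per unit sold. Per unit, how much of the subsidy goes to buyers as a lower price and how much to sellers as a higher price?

Pre-subsidy: 655 - 6P = -277 + 3P gives P* = 932/9, x* = 101/3.
With the subsidy, sellers receive Ps = Pb + 29 for each unit, where Pb is the price buyers pay.
Supply in terms of Pb becomes xs = -277 + 3(Pb + 29) = -190 + 3Pb. Setting this equal to demand: 655 - 6Pb = -190 + 3Pb, so Pb = 845/9.
Sellers receive Ps = 845/9 + 29 = 1106/9; x' = 655 − 6·(845/9) = 275/3.
Buyers' price falls by P* − Pb = 932/9 − 845/9 = 29/3; sellers' price rises by Ps − P* = 1106/9 − 932/9 = 58/3.

Buyers gain 29/3 per unit; sellers gain 58/3 per unit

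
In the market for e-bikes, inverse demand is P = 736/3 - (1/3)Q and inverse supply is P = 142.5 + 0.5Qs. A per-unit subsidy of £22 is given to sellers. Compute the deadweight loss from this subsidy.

Deadweight loss = £290.4

Pre-subsidy: 736/3 - (1/3)Q = 142.5 + 0.5Q gives Q* = 123.4 and P* = 204.2.
With the subsidy, sellers receive Ps = Pb + 22 for each unit, where Pb is the price buyers pay.
On the curves, Pb = 736/3 - (1/3)Q and Ps = 142.5 + 0.5Q; the wedge Ps − Pb = 22 gives 142.5 + 0.5Q − (736/3 - (1/3)Q) = 22, so Q' = 149.8.
Then Pb = 736/3 − (1/3)·149.8 = 195.4 and Ps = 142.5 + 0.5·149.8 = 217.4.
The subsidy expands output by 149.8 − 123.4 = 26.4 past the efficient level; on those units the gap between marginal cost and willingness to pay runs from 0 up to 22.
DWL = ½ × 22 × 26.4 = 290.4.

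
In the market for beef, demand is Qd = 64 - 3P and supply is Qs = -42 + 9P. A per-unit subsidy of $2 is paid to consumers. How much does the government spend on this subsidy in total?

Pre-subsidy: 64 - 3P = -42 + 9P gives P* = 53/6, Q* = 37.5.
With the rebate, buyers effectively pay Pb = Ps − 2, where Ps is the price sellers receive.
Demand in terms of Ps becomes Qd = 64 − 3(Ps − 2) = 70 - 3Ps. Setting this equal to supply: 70 - 3Ps = -42 + 9Ps, so Ps = 28/3.
Buyers pay Pb = 28/3 − 2 = 22/3; Q' = -42 + 9·(28/3) = 42.
Government outlay = subsidy × quantity = 2 × 42 = 84.

Government cost = $84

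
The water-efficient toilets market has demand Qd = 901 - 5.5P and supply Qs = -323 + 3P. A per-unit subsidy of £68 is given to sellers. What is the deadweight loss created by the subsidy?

Pre-subsidy: 901 - 5.5P = -323 + 3P gives P* = 144, Q* = 109.
With the subsidy, sellers receive Ps = Pb + 68 for each unit, where Pb is the price buyers pay.
Supply in terms of Pb becomes Qs = -323 + 3(Pb + 68) = -119 + 3Pb. Setting this equal to demand: 901 - 5.5Pb = -119 + 3Pb, so Pb = 120.
Sellers receive Ps = 120 + 68 = 188; Q' = 901 − 5.5·120 = 241.
The subsidy expands output by 241 − 109 = 132 past the efficient level; on those units the gap between marginal cost and willingness to pay runs from 0 up to 68.
DWL = ½ × 68 × 132 = 4488.

Deadweight loss = £4488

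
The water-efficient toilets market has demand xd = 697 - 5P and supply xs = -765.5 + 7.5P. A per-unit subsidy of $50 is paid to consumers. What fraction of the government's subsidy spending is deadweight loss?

DWL / government spending = 75/262

Pre-subsidy: 697 - 5P = -765.5 + 7.5P gives P* = 117, x* = 112.
With the rebate, buyers effectively pay Pb = Ps − 50, where Ps is the price sellers receive.
Demand in terms of Ps becomes xd = 697 − 5(Ps − 50) = 947 - 5Ps. Setting this equal to supply: 947 - 5Ps = -765.5 + 7.5Ps, so Ps = 137.
Buyers pay Pb = 137 − 50 = 87; x' = -765.5 + 7.5·137 = 262.
ΔCS = ½(112 + 262)(117 − 87) = 5610; ΔPS = ½(112 + 262)(137 − 117) = 3740.
Government spending = 50 × 262 = 13100.
DWL = ½ × 50 × (262 − 112) = 3750; fraction = 3750 / 13100 = 75/262.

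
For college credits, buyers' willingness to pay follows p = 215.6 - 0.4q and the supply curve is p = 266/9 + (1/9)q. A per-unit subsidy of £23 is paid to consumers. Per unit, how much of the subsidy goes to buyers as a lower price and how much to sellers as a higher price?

Buyers gain £18 per unit; sellers gain £5 per unit

Pre-subsidy: 215.6 - 0.4q = 266/9 + (1/9)q gives q* = 364 and p* = 70.
With the rebate, buyers effectively pay pb = ps − 23, where ps is the price sellers receive.
On the curves, pb = 215.6 - 0.4q and ps = 266/9 + (1/9)q; the wedge ps − pb = 23 gives 266/9 + (1/9)q − (215.6 - 0.4q) = 23, so q' = 409.
Then pb = 215.6 − 0.4·409 = 52 and ps = 266/9 + (1/9)·409 = 75.
Buyers' price falls by p* − pb = 70 − 52 = 18; sellers' price rises by ps − p* = 75 − 70 = 5.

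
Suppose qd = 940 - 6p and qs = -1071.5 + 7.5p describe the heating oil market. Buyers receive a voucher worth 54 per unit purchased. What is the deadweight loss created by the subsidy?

Deadweight loss = 4860

Pre-subsidy: 940 - 6p = -1071.5 + 7.5p gives p* = 149, q* = 46.
With the rebate, buyers effectively pay pb = ps − 54, where ps is the price sellers receive.
Demand in terms of ps becomes qd = 940 − 6(ps − 54) = 1264 - 6ps. Setting this equal to supply: 1264 - 6ps = -1071.5 + 7.5ps, so ps = 173.
Buyers pay pb = 173 − 54 = 119; q' = -1071.5 + 7.5·173 = 226.
The subsidy expands output by 226 − 46 = 180 past the efficient level; on those units the gap between marginal cost and willingness to pay runs from 0 up to 54.
DWL = ½ × 54 × 180 = 4860.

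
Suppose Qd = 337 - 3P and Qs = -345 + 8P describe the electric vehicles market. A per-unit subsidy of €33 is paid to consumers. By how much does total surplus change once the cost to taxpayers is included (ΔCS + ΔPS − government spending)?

Pre-subsidy: 337 - 3P = -345 + 8P gives P* = 62, Q* = 151.
With the rebate, buyers effectively pay Pb = Ps − 33, where Ps is the price sellers receive.
Demand in terms of Ps becomes Qd = 337 − 3(Ps − 33) = 436 - 3Ps. Setting this equal to supply: 436 - 3Ps = -345 + 8Ps, so Ps = 71.
Buyers pay Pb = 71 − 33 = 38; Q' = -345 + 8·71 = 223.
ΔCS = ½(151 + 223)(62 − 38) = 4488; ΔPS = ½(151 + 223)(71 − 62) = 1683.
Government spending = 33 × 223 = 7359.
Net change = 4488 + 1683 − 7359 = -1188. The loss equals the DWL triangle ½·33·72.

Net change in total surplus = -€1188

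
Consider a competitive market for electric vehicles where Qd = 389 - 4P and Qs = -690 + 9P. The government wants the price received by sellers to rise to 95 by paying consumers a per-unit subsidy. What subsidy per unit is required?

Required subsidy s = 39 per unit

At a seller price of 95, quantity supplied is -690 + 9·95 = 165.
Buyers absorb 165 only when they pay Pb with 389 − 4·Pb = 165, i.e. Pb = 56.
s = Ps − Pb = 95 − 56 = 39.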